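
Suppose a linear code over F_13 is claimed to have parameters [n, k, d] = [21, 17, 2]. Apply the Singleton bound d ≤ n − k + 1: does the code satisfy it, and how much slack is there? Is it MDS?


Singleton RHS = n − k + 1 = 5, slack = 3, bound satisfied, not MDS.

Singleton bound: d ≤ n − k + 1.
Here n = 21, k = 17, so n − k + 1 = 5.
Given d = 2, check d ≤ 5: YES.
Slack = (n − k + 1) − d = 3.
The code is NOT MDS (slack = 3 > 0).
Description: the claimed parameters are [21, 17, 2]_13; such a code would be non-MDS.


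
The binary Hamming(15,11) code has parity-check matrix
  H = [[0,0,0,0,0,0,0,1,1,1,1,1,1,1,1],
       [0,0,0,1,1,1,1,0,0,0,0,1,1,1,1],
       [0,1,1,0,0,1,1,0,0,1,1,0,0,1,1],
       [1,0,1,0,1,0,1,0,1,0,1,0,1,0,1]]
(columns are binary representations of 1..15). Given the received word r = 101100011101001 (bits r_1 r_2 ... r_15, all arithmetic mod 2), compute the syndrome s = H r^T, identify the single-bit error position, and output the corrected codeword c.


s = (1, 1, 1, 0)^T, error position = 14, corrected codeword c = 101100011101011

Compute s = H r^T mod 2 one row at a time:
  s_1 = 1 + 1 + 1 + 0 + 1 + 0 + 0 + 1 = 5 ≡ 1 (mod 2).
  s_2 = 1 + 0 + 0 + 0 + 1 + 0 + 0 + 1 = 3 ≡ 1 (mod 2).
  s_3 = 0 + 1 + 0 + 0 + 1 + 0 + 0 + 1 = 3 ≡ 1 (mod 2).
  s_4 = 1 + 1 + 0 + 0 + 1 + 0 + 0 + 1 = 4 ≡ 0 (mod 2).
s = (1, 1, 1, 0)^T — this equals column 14 of H (binary 1110), so error is at position 14.
Correct: flip bit 14 of r = 101100011101001 to get c = 101100011101011.


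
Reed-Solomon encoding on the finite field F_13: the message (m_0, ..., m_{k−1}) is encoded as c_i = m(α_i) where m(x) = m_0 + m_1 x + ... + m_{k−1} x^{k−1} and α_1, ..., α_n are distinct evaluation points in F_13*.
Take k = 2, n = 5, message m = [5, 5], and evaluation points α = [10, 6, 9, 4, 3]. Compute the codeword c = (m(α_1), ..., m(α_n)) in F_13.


c = [3, 9, 11, 12, 7]

Message polynomial: m(x) = 5 + 5·x (mod 13).
For each evaluation point α_i, compute m(α_i) mod 13:
  α_1 = 10: Horner steps 5 → 3, so m(10) = 3.
  α_2 = 6: Horner steps 5 → 9, so m(6) = 9.
  α_3 = 9: Horner steps 5 → 11, so m(9) = 11.
  α_4 = 4: Horner steps 5 → 12, so m(4) = 12.
  α_5 = 3: Horner steps 5 → 7, so m(3) = 7.
Codeword c = [3, 9, 11, 12, 7] ∈ F_13^5.


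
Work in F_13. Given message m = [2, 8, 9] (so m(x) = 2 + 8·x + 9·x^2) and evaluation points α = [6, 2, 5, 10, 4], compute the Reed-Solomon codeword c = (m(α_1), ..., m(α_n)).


c = [10, 2, 7, 7, 9]

Message polynomial: m(x) = 2 + 8·x + 9·x^2 (mod 13).
For each evaluation point α_i, compute m(α_i) mod 13:
  α_1 = 6: Horner steps 9 → 10 → 10, so m(6) = 10.
  α_2 = 2: Horner steps 9 → 0 → 2, so m(2) = 2.
  α_3 = 5: Horner steps 9 → 1 → 7, so m(5) = 7.
  α_4 = 10: Horner steps 9 → 7 → 7, so m(10) = 7.
  α_5 = 4: Horner steps 9 → 5 → 9, so m(4) = 9.
Codeword c = [10, 2, 7, 7, 9] ∈ F_13^5.


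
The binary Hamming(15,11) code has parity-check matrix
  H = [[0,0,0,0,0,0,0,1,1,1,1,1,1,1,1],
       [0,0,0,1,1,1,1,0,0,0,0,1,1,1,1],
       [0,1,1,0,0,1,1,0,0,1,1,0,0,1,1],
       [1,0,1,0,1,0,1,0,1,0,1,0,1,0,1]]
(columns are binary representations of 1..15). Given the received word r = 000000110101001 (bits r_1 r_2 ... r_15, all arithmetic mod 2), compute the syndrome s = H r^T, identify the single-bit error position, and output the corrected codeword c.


s = (0, 1, 1, 0)^T, error position = 6, corrected codeword c = 000001110101001

Compute s = H r^T mod 2 one row at a time:
  s_1 = 1 + 0 + 1 + 0 + 1 + 0 + 0 + 1 = 4 ≡ 0 (mod 2).
  s_2 = 0 + 0 + 0 + 1 + 1 + 0 + 0 + 1 = 3 ≡ 1 (mod 2).
  s_3 = 0 + 0 + 0 + 1 + 1 + 0 + 0 + 1 = 3 ≡ 1 (mod 2).
  s_4 = 0 + 0 + 0 + 1 + 0 + 0 + 0 + 1 = 2 ≡ 0 (mod 2).
s = (0, 1, 1, 0)^T — this equals column 6 of H (binary 0110), so error is at position 6.
Correct: flip bit 6 of r = 000000110101001 to get c = 000001110101001.


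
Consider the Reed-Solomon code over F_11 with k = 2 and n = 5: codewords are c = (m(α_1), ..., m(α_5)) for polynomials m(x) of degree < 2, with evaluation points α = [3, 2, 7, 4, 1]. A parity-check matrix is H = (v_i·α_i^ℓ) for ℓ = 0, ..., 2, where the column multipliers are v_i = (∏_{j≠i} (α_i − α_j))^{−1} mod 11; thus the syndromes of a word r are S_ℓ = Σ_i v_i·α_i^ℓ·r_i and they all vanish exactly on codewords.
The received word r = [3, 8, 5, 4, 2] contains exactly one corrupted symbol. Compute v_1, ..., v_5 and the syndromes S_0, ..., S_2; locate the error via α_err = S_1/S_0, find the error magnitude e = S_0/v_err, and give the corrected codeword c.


S = (7, 6, 2), error at position 4, error magnitude e = 6, c = [3, 8, 5, 9, 2].

Step 1: column multipliers v_i = (∏_{j≠i}(α_i − α_j))^{−1} mod 11.
  i = 1 (α = 3): (3−2)(3−7)(3−4)(3−1) = 1·(−4)·(−1)·2 = 8 ≡ 8, so v_1 = 8^{−1} = 7 (mod 11).
  i = 2 (α = 2): (2−3)(2−7)(2−4)(2−1) = (−1)·(−5)·(−2)·1 = −10 ≡ 1, so v_2 = 1^{−1} = 1 (mod 11).
  i = 3 (α = 7): (7−3)(7−2)(7−4)(7−1) = 4·5·3·6 = 360 ≡ 8, so v_3 = 8^{−1} = 7 (mod 11).
  i = 4 (α = 4): (4−3)(4−2)(4−7)(4−1) = 1·2·(−3)·3 = −18 ≡ 4, so v_4 = 4^{−1} = 3 (mod 11).
  i = 5 (α = 1): (1−3)(1−2)(1−7)(1−4) = (−2)·(−1)·(−6)·(−3) = 36 ≡ 3, so v_5 = 3^{−1} = 4 (mod 11).
  v = [7, 1, 7, 3, 4].
Step 2: syndromes of r = [3, 8, 5, 4, 2] (all sums mod 11).
  S_0 = Σ v_i r_i = 7·3 + 1·8 + 7·5 + 3·4 + 4·2 = 84 ≡ 7.
  S_1 = Σ v_i α_i r_i = 7·3·3 + 1·2·8 + 7·7·5 + 3·4·4 + 4·1·2 = 380 ≡ 6.
  α_i^2 mod 11 = [9, 4, 5, 5, 1].
  S_2 = Σ v_i α_i^2 r_i = 7·9·3 + 1·4·8 + 7·5·5 + 3·5·4 + 4·1·2 = 464 ≡ 2.
  S = (7, 6, 2) ≠ 0, so r is not a codeword (an error is present).
Step 3: locate the error. For a single error e at position i, S_ℓ = v_i·e·α_i^ℓ, so α_err = S_1/S_0.
  S_0^{−1} = 7^{−1} = 8 (mod 11), so α_err = 6·8 = 48 ≡ 4 = α_4. Error position i = 4.
  Consistency check: S_2/S_1 = 2·2 = 4 ≡ 4 = α_err ✓ (single-error assumption holds).
Step 4: error magnitude e = S_0/v_4 = S_0·∏_{j≠4}(α_4 − α_j) = 7·4 = 28 ≡ 6 (mod 11).
Step 5: correct position 4: c_4 = r_4 − e = 4 − 6 ≡ 9 (mod 11). Hence c = [3, 8, 5, 9, 2].
  Check: interpolating c through the α_i gives m(x) = 7 + 6·x (degree < 2) with m(α_i) = c_i for every i, so c is indeed a codeword.


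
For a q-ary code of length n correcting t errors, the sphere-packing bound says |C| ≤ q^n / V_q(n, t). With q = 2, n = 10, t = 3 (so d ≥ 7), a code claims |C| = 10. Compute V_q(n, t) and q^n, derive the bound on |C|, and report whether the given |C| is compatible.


V_q(n, t) = 176, q^n = 1024, Hamming bound = 5, |C| = 10 > bound (violated).

Step 1: Compute V_q(n, t) = Σ_{j=0}^3 C(n, j) (q−1)^j.
  j = 0: C(10,0)·(1)^0 = 1·1 = 1.
  j = 1: C(10,1)·(1)^1 = 10·1 = 10.
  j = 2: C(10,2)·(1)^2 = 45·1 = 45.
  j = 3: C(10,3)·(1)^3 = 120·1 = 120.
  V_q(n, t) = 1 + 10 + 45 + 120 = 176.
Step 2: q^n = 2^10 = 1024.
Step 3: Hamming bound ⌊q^n / V_q(n,t)⌋ = ⌊1024/176⌋ = 5.
Step 4: Compare |C| = 10 to 5: violated.
The claimed |C| lies above the Hamming bound, so no 2-ary code of length 10 with d ≥ 7 can have 10 codewords.


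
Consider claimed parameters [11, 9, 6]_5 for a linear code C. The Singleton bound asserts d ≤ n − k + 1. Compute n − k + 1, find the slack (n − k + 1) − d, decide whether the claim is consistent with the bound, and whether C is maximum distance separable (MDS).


Singleton RHS = n − k + 1 = 3, slack = -3, bound violated (no such code; not MDS).

Singleton bound: d ≤ n − k + 1.
Here n = 11, k = 9, so n − k + 1 = 3.
Given d = 6, check d ≤ 3: NO.
Slack = (n − k + 1) − d = -3.
The slack is negative: d = 6 exceeds n − k + 1 = 3 by 3, so the Singleton bound is violated and no linear [11, 9, 6]_5 code can exist. In particular it is not MDS (MDS requires d = n − k + 1 exactly).
Description: the claimed parameters are [11, 9, 6]_5; such a code would be impossible (violates the Singleton bound).


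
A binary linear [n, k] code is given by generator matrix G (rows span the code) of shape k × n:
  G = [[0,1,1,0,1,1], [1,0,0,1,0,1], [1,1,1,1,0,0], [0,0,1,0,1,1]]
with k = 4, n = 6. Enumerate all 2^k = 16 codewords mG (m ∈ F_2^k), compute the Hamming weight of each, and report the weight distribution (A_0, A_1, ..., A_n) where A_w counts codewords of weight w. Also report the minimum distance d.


Weight distribution: A_0 = 1, A_1 = 2, A_2 = 2, A_3 = 4, A_4 = 5, A_5 = 2. Minimum distance d = 1.

Enumerate all 2^4 = 16 messages m ∈ F_2^4.
For each, compute codeword c = mG in F_2^6, then tally its weight.
  m = 0000 → c = 000000, weight = 0.
  m = 1000 → c = 011011, weight = 4.
  m = 0100 → c = 100101, weight = 3.
  m = 1100 → c = 111110, weight = 5.
  m = 0010 → c = 111100, weight = 4.
  m = 1010 → c = 100111, weight = 4.
  m = 0110 → c = 011001, weight = 3.
  m = 1110 → c = 000010, weight = 1.
  m = 0001 → c = 001011, weight = 3.
  m = 1001 → c = 010000, weight = 1.
  m = 0101 → c = 101110, weight = 4.
  m = 1101 → c = 110101, weight = 4.
  m = 0011 → c = 110111, weight = 5.
  m = 1011 → c = 101100, weight = 3.
  m = 0111 → c = 010010, weight = 2.
  m = 1111 → c = 001001, weight = 2.
Tally weights:
  weight 0: 1 codewords.
  weight 1: 2 codewords.
  weight 2: 2 codewords.
  weight 3: 4 codewords.
  weight 4: 5 codewords.
  weight 5: 2 codewords.
Minimum distance d = smallest w > 0 with A_w > 0 = 1.
Sanity: Σ A_w = 16 = 2^4 = 16 ✓.


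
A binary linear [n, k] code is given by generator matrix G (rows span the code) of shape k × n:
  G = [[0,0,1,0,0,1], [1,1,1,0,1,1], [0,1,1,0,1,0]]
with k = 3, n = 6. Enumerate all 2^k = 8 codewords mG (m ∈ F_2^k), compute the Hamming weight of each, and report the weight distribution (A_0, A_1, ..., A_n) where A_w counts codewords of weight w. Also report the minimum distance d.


Weight distribution: A_0 = 1, A_2 = 3, A_3 = 3, A_5 = 1. Minimum distance d = 2.

Enumerate all 2^3 = 8 messages m ∈ F_2^3.
For each, compute codeword c = mG in F_2^6, then tally its weight.
  m = 000 → c = 000000, weight = 0.
  m = 100 → c = 001001, weight = 2.
  m = 010 → c = 111011, weight = 5.
  m = 110 → c = 110010, weight = 3.
  m = 001 → c = 011010, weight = 3.
  m = 101 → c = 010011, weight = 3.
  m = 011 → c = 100001, weight = 2.
  m = 111 → c = 101000, weight = 2.
Tally weights:
  weight 0: 1 codewords.
  weight 2: 3 codewords.
  weight 3: 3 codewords.
  weight 5: 1 codewords.
Minimum distance d = smallest w > 0 with A_w > 0 = 2.
Sanity: Σ A_w = 8 = 2^3 = 8 ✓.


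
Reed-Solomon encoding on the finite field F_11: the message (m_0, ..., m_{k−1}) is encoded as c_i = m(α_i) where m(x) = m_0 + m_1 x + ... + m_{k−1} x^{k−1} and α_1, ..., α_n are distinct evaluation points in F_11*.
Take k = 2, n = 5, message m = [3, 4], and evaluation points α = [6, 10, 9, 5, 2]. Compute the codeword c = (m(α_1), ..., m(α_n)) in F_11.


c = [5, 10, 6, 1, 0]

Message polynomial: m(x) = 3 + 4·x (mod 11).
For each evaluation point α_i, compute m(α_i) mod 11:
  α_1 = 6: Horner steps 4 → 5, so m(6) = 5.
  α_2 = 10: Horner steps 4 → 10, so m(10) = 10.
  α_3 = 9: Horner steps 4 → 6, so m(9) = 6.
  α_4 = 5: Horner steps 4 → 1, so m(5) = 1.
  α_5 = 2: Horner steps 4 → 0, so m(2) = 0.
Codeword c = [5, 10, 6, 1, 0] ∈ F_11^5.


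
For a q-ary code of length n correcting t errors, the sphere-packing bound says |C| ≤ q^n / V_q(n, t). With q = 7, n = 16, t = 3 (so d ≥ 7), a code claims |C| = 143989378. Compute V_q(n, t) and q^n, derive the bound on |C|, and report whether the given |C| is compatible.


V_q(n, t) = 125377, q^n = 33232930569601, Hamming bound = 265064011, |C| = 143989378 ≤ bound (satisfied).

Step 1: Compute V_q(n, t) = Σ_{j=0}^3 C(n, j) (q−1)^j.
  j = 0: C(16,0)·(6)^0 = 1·1 = 1.
  j = 1: C(16,1)·(6)^1 = 16·6 = 96.
  j = 2: C(16,2)·(6)^2 = 120·36 = 4320.
  j = 3: C(16,3)·(6)^3 = 560·216 = 120960.
  V_q(n, t) = 1 + 96 + 4320 + 120960 = 125377.
Step 2: q^n = 7^16 = 33232930569601.
Step 3: Hamming bound ⌊q^n / V_q(n,t)⌋ = ⌊33232930569601/125377⌋ = 265064011.
Step 4: Compare |C| = 143989378 to 265064011: satisfied.
The claimed |C| lies below the Hamming bound.


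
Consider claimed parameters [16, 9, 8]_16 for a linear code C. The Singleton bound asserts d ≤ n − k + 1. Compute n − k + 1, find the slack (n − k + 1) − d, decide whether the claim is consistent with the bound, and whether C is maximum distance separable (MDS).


Singleton RHS = n − k + 1 = 8, slack = 0, bound satisfied, MDS.

Singleton bound: d ≤ n − k + 1.
Here n = 16, k = 9, so n − k + 1 = 8.
Given d = 8, check d ≤ 8: YES.
Slack = (n − k + 1) − d = 0.
The code is MDS (slack = 0).
Description: the claimed parameters are [16, 9, 8]_16; such a code would be MDS (meets Singleton bound).


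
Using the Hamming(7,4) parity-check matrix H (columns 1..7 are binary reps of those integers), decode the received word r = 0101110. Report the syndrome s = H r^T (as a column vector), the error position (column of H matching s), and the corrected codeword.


s = (1, 0, 1)^T, error position = 5, corrected codeword c = 0101010

Compute s = H r^T mod 2 one row at a time:
  s_1 = 1 + 1 + 1 + 0 = 3 ≡ 1 (mod 2).
  s_2 = 1 + 0 + 1 + 0 = 2 ≡ 0 (mod 2).
  s_3 = 0 + 0 + 1 + 0 = 1 ≡ 1 (mod 2).
s = (1, 0, 1)^T — this equals column 5 of H (binary 101), so error is at position 5.
Correct: flip bit 5 of r = 0101110 to get c = 0101010.


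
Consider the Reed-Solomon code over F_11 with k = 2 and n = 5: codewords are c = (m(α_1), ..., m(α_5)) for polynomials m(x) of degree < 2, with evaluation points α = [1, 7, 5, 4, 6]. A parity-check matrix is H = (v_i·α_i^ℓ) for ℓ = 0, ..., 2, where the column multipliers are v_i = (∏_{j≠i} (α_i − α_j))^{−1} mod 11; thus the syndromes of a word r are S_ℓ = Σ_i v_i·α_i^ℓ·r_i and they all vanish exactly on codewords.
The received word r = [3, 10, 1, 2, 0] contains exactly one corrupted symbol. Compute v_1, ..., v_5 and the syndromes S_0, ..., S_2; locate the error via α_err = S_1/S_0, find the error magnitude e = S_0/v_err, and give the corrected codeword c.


S = (8, 8, 8), error at position 1, error magnitude e = 9, c = [5, 10, 1, 2, 0].

Step 1: column multipliers v_i = (∏_{j≠i}(α_i − α_j))^{−1} mod 11.
  i = 1 (α = 1): (1−7)(1−5)(1−4)(1−6) = (−6)·(−4)·(−3)·(−5) = 360 ≡ 8, so v_1 = 8^{−1} = 7 (mod 11).
  i = 2 (α = 7): (7−1)(7−5)(7−4)(7−6) = 6·2·3·1 = 36 ≡ 3, so v_2 = 3^{−1} = 4 (mod 11).
  i = 3 (α = 5): (5−1)(5−7)(5−4)(5−6) = 4·(−2)·1·(−1) = 8 ≡ 8, so v_3 = 8^{−1} = 7 (mod 11).
  i = 4 (α = 4): (4−1)(4−7)(4−5)(4−6) = 3·(−3)·(−1)·(−2) = −18 ≡ 4, so v_4 = 4^{−1} = 3 (mod 11).
  i = 5 (α = 6): (6−1)(6−7)(6−5)(6−4) = 5·(−1)·1·2 = −10 ≡ 1, so v_5 = 1^{−1} = 1 (mod 11).
  v = [7, 4, 7, 3, 1].
Step 2: syndromes of r = [3, 10, 1, 2, 0] (all sums mod 11).
  S_0 = Σ v_i r_i = 7·3 + 4·10 + 7·1 + 3·2 + 1·0 = 74 ≡ 8.
  S_1 = Σ v_i α_i r_i = 7·1·3 + 4·7·10 + 7·5·1 + 3·4·2 + 1·6·0 = 360 ≡ 8.
  α_i^2 mod 11 = [1, 5, 3, 5, 3].
  S_2 = Σ v_i α_i^2 r_i = 7·1·3 + 4·5·10 + 7·3·1 + 3·5·2 + 1·3·0 = 272 ≡ 8.
  S = (8, 8, 8) ≠ 0, so r is not a codeword (an error is present).
Step 3: locate the error. For a single error e at position i, S_ℓ = v_i·e·α_i^ℓ, so α_err = S_1/S_0.
  S_0^{−1} = 8^{−1} = 7 (mod 11), so α_err = 8·7 = 56 ≡ 1 = α_1. Error position i = 1.
  Consistency check: S_2/S_1 = 8·7 = 56 ≡ 1 = α_err ✓ (single-error assumption holds).
Step 4: error magnitude e = S_0/v_1 = S_0·∏_{j≠1}(α_1 − α_j) = 8·8 = 64 ≡ 9 (mod 11).
Step 5: correct position 1: c_1 = r_1 − e = 3 − 9 ≡ 5 (mod 11). Hence c = [5, 10, 1, 2, 0].
  Check: interpolating c through the α_i gives m(x) = 6 + 10·x (degree < 2) with m(α_i) = c_i for every i, so c is indeed a codeword.


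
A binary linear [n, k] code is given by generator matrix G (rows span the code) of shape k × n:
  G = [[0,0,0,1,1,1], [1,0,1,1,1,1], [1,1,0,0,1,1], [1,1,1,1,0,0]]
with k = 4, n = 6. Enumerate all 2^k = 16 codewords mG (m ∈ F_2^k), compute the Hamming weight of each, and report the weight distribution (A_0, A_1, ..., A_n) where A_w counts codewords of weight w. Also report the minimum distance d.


Weight distribution: A_0 = 1, A_1 = 2, A_2 = 2, A_3 = 4, A_4 = 5, A_5 = 2. Minimum distance d = 1.

Enumerate all 2^4 = 16 messages m ∈ F_2^4.
For each, compute codeword c = mG in F_2^6, then tally its weight.
  m = 0000 → c = 000000, weight = 0.
  m = 1000 → c = 000111, weight = 3.
  m = 0100 → c = 101111, weight = 5.
  m = 1100 → c = 101000, weight = 2.
  m = 0010 → c = 110011, weight = 4.
  m = 1010 → c = 110100, weight = 3.
  m = 0110 → c = 011100, weight = 3.
  m = 1110 → c = 011011, weight = 4.
  m = 0001 → c = 111100, weight = 4.
  m = 1001 → c = 111011, weight = 5.
  m = 0101 → c = 010011, weight = 3.
  m = 1101 → c = 010100, weight = 2.
  m = 0011 → c = 001111, weight = 4.
  m = 1011 → c = 001000, weight = 1.
  m = 0111 → c = 100000, weight = 1.
  m = 1111 → c = 100111, weight = 4.
Tally weights:
  weight 0: 1 codewords.
  weight 1: 2 codewords.
  weight 2: 2 codewords.
  weight 3: 4 codewords.
  weight 4: 5 codewords.
  weight 5: 2 codewords.
Minimum distance d = smallest w > 0 with A_w > 0 = 1.
Sanity: Σ A_w = 16 = 2^4 = 16 ✓.


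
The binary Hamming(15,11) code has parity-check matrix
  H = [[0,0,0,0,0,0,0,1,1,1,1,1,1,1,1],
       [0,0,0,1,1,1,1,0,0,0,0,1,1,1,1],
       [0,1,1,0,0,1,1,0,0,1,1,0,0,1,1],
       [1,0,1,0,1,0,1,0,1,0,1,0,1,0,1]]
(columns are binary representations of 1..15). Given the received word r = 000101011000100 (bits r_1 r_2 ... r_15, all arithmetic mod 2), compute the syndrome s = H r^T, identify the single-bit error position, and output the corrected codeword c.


s = (1, 1, 1, 0)^T, error position = 14, corrected codeword c = 000101011000110

Compute s = H r^T mod 2 one row at a time:
  s_1 = 1 + 1 + 0 + 0 + 0 + 1 + 0 + 0 = 3 ≡ 1 (mod 2).
  s_2 = 1 + 0 + 1 + 0 + 0 + 1 + 0 + 0 = 3 ≡ 1 (mod 2).
  s_3 = 0 + 0 + 1 + 0 + 0 + 0 + 0 + 0 = 1 ≡ 1 (mod 2).
  s_4 = 0 + 0 + 0 + 0 + 1 + 0 + 1 + 0 = 2 ≡ 0 (mod 2).
s = (1, 1, 1, 0)^T — this equals column 14 of H (binary 1110), so error is at position 14.
Correct: flip bit 14 of r = 000101011000100 to get c = 000101011000110.


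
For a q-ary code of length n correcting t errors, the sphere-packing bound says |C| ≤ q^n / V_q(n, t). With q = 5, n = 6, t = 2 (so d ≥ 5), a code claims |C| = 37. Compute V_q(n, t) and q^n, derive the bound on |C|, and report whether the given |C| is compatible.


V_q(n, t) = 265, q^n = 15625, Hamming bound = 58, |C| = 37 ≤ bound (satisfied).

Step 1: Compute V_q(n, t) = Σ_{j=0}^2 C(n, j) (q−1)^j.
  j = 0: C(6,0)·(4)^0 = 1·1 = 1.
  j = 1: C(6,1)·(4)^1 = 6·4 = 24.
  j = 2: C(6,2)·(4)^2 = 15·16 = 240.
  V_q(n, t) = 1 + 24 + 240 = 265.
Step 2: q^n = 5^6 = 15625.
Step 3: Hamming bound ⌊q^n / V_q(n,t)⌋ = ⌊15625/265⌋ = 58.
Step 4: Compare |C| = 37 to 58: satisfied.
The claimed |C| lies below the Hamming bound.


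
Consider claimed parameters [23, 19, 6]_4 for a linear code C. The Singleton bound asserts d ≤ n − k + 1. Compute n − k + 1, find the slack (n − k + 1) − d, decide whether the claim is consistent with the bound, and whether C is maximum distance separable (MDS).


Singleton RHS = n − k + 1 = 5, slack = -1, bound violated (no such code; not MDS).

Singleton bound: d ≤ n − k + 1.
Here n = 23, k = 19, so n − k + 1 = 5.
Given d = 6, check d ≤ 5: NO.
Slack = (n − k + 1) − d = -1.
The slack is negative: d = 6 exceeds n − k + 1 = 5 by 1, so the Singleton bound is violated and no linear [23, 19, 6]_4 code can exist. In particular it is not MDS (MDS requires d = n − k + 1 exactly).
Description: the claimed parameters are [23, 19, 6]_4; such a code would be impossible (violates the Singleton bound).


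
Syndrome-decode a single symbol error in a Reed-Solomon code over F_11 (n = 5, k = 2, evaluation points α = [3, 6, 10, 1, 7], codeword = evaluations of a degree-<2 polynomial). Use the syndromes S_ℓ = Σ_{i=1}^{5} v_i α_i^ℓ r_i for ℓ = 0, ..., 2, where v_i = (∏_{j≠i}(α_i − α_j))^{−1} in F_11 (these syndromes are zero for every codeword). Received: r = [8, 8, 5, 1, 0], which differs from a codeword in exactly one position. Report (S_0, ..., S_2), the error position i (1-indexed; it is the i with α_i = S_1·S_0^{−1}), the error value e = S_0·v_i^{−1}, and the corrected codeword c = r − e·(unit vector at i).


S = (10, 5, 8), error at position 2, error magnitude e = 6, c = [8, 2, 5, 1, 0].

Step 1: column multipliers v_i = (∏_{j≠i}(α_i − α_j))^{−1} mod 11.
  i = 1 (α = 3): (3−6)(3−10)(3−1)(3−7) = (−3)·(−7)·2·(−4) = −168 ≡ 8, so v_1 = 8^{−1} = 7 (mod 11).
  i = 2 (α = 6): (6−3)(6−10)(6−1)(6−7) = 3·(−4)·5·(−1) = 60 ≡ 5, so v_2 = 5^{−1} = 9 (mod 11).
  i = 3 (α = 10): (10−3)(10−6)(10−1)(10−7) = 7·4·9·3 = 756 ≡ 8, so v_3 = 8^{−1} = 7 (mod 11).
  i = 4 (α = 1): (1−3)(1−6)(1−10)(1−7) = (−2)·(−5)·(−9)·(−6) = 540 ≡ 1, so v_4 = 1^{−1} = 1 (mod 11).
  i = 5 (α = 7): (7−3)(7−6)(7−10)(7−1) = 4·1·(−3)·6 = −72 ≡ 5, so v_5 = 5^{−1} = 9 (mod 11).
  v = [7, 9, 7, 1, 9].
Step 2: syndromes of r = [8, 8, 5, 1, 0] (all sums mod 11).
  S_0 = Σ v_i r_i = 7·8 + 9·8 + 7·5 + 1·1 + 9·0 = 164 ≡ 10.
  S_1 = Σ v_i α_i r_i = 7·3·8 + 9·6·8 + 7·10·5 + 1·1·1 + 9·7·0 = 951 ≡ 5.
  α_i^2 mod 11 = [9, 3, 1, 1, 5].
  S_2 = Σ v_i α_i^2 r_i = 7·9·8 + 9·3·8 + 7·1·5 + 1·1·1 + 9·5·0 = 756 ≡ 8.
  S = (10, 5, 8) ≠ 0, so r is not a codeword (an error is present).
Step 3: locate the error. For a single error e at position i, S_ℓ = v_i·e·α_i^ℓ, so α_err = S_1/S_0.
  S_0^{−1} = 10^{−1} = 10 (mod 11), so α_err = 5·10 = 50 ≡ 6 = α_2. Error position i = 2.
  Consistency check: S_2/S_1 = 8·9 = 72 ≡ 6 = α_err ✓ (single-error assumption holds).
Step 4: error magnitude e = S_0/v_2 = S_0·∏_{j≠2}(α_2 − α_j) = 10·5 = 50 ≡ 6 (mod 11).
Step 5: correct position 2: c_2 = r_2 − e = 8 − 6 ≡ 2 (mod 11). Hence c = [8, 2, 5, 1, 0].
  Check: interpolating c through the α_i gives m(x) = 3 + 9·x (degree < 2) with m(α_i) = c_i for every i, so c is indeed a codeword.


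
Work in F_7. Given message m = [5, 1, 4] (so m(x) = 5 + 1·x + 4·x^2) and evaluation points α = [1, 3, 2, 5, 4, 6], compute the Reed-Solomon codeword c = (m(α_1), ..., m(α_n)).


c = [3, 2, 2, 5, 3, 1]

Message polynomial: m(x) = 5 + 1·x + 4·x^2 (mod 7).
For each evaluation point α_i, compute m(α_i) mod 7:
  α_1 = 1: Horner steps 4 → 5 → 3, so m(1) = 3.
  α_2 = 3: Horner steps 4 → 6 → 2, so m(3) = 2.
  α_3 = 2: Horner steps 4 → 2 → 2, so m(2) = 2.
  α_4 = 5: Horner steps 4 → 0 → 5, so m(5) = 5.
  α_5 = 4: Horner steps 4 → 3 → 3, so m(4) = 3.
  α_6 = 6: Horner steps 4 → 4 → 1, so m(6) = 1.
Codeword c = [3, 2, 2, 5, 3, 1] ∈ F_7^6.


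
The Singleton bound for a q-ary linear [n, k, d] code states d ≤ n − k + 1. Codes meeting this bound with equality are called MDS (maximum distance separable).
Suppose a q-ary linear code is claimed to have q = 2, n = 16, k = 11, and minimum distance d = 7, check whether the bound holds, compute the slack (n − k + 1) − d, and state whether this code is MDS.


Singleton RHS = n − k + 1 = 6, slack = -1, bound violated (no such code; not MDS).

Singleton bound: d ≤ n − k + 1.
Here n = 16, k = 11, so n − k + 1 = 6.
Given d = 7, check d ≤ 6: NO.
Slack = (n − k + 1) − d = -1.
The slack is negative: d = 7 exceeds n − k + 1 = 6 by 1, so the Singleton bound is violated and no linear [16, 11, 7]_2 code can exist. In particular it is not MDS (MDS requires d = n − k + 1 exactly).
Description: the claimed parameters are [16, 11, 7]_2; such a code would be impossible (violates the Singleton bound).


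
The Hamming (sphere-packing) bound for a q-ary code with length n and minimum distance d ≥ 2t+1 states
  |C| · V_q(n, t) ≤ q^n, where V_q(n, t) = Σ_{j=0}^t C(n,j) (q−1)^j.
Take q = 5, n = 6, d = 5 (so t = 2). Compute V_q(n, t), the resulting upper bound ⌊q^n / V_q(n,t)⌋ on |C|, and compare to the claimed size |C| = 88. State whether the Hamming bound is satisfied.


V_q(n, t) = 265, q^n = 15625, Hamming bound = 58, |C| = 88 > bound (violated).

Step 1: Compute V_q(n, t) = Σ_{j=0}^2 C(n, j) (q−1)^j.
  j = 0: C(6,0)·(4)^0 = 1·1 = 1.
  j = 1: C(6,1)·(4)^1 = 6·4 = 24.
  j = 2: C(6,2)·(4)^2 = 15·16 = 240.
  V_q(n, t) = 1 + 24 + 240 = 265.
Step 2: q^n = 5^6 = 15625.
Step 3: Hamming bound ⌊q^n / V_q(n,t)⌋ = ⌊15625/265⌋ = 58.
Step 4: Compare |C| = 88 to 58: violated.
The claimed |C| lies above the Hamming bound, so no 5-ary code of length 6 with d ≥ 5 can have 88 codewords.


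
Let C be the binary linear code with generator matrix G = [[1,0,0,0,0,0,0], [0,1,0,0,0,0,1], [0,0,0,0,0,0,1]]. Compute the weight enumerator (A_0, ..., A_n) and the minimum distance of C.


Weight distribution: A_0 = 1, A_1 = 3, A_2 = 3, A_3 = 1. Minimum distance d = 1.

Enumerate all 2^3 = 8 messages m ∈ F_2^3.
For each, compute codeword c = mG in F_2^7, then tally its weight.
  m = 000 → c = 0000000, weight = 0.
  m = 100 → c = 1000000, weight = 1.
  m = 010 → c = 0100001, weight = 2.
  m = 110 → c = 1100001, weight = 3.
  m = 001 → c = 0000001, weight = 1.
  m = 101 → c = 1000001, weight = 2.
  m = 011 → c = 0100000, weight = 1.
  m = 111 → c = 1100000, weight = 2.
Tally weights:
  weight 0: 1 codewords.
  weight 1: 3 codewords.
  weight 2: 3 codewords.
  weight 3: 1 codewords.
Minimum distance d = smallest w > 0 with A_w > 0 = 1.
Sanity: Σ A_w = 8 = 2^3 = 8 ✓.


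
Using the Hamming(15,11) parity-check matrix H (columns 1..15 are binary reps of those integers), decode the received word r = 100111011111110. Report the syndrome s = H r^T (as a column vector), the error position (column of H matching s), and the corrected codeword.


s = (1, 0, 0, 1)^T, error position = 9, corrected codeword c = 100111010111110

Compute s = H r^T mod 2 one row at a time:
  s_1 = 1 + 1 + 1 + 1 + 1 + 1 + 1 + 0 = 7 ≡ 1 (mod 2).
  s_2 = 1 + 1 + 1 + 0 + 1 + 1 + 1 + 0 = 6 ≡ 0 (mod 2).
  s_3 = 0 + 0 + 1 + 0 + 1 + 1 + 1 + 0 = 4 ≡ 0 (mod 2).
  s_4 = 1 + 0 + 1 + 0 + 1 + 1 + 1 + 0 = 5 ≡ 1 (mod 2).
s = (1, 0, 0, 1)^T — this equals column 9 of H (binary 1001), so error is at position 9.
Correct: flip bit 9 of r = 100111011111110 to get c = 100111010111110.


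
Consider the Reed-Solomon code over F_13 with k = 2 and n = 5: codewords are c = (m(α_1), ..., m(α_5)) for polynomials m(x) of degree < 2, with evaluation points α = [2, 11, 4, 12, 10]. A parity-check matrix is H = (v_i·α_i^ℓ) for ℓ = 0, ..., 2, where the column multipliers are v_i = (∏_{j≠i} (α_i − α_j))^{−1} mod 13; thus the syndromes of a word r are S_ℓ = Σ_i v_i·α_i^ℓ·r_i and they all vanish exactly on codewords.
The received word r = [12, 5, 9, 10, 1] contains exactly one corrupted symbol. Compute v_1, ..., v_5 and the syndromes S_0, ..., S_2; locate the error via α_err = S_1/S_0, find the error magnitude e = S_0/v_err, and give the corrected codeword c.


S = (8, 2, 7), error at position 5, error magnitude e = 1, c = [12, 5, 9, 10, 0].

Step 1: column multipliers v_i = (∏_{j≠i}(α_i − α_j))^{−1} mod 13.
  i = 1 (α = 2): (2−11)(2−4)(2−12)(2−10) = (−9)·(−2)·(−10)·(−8) = 1440 ≡ 10, so v_1 = 10^{−1} = 4 (mod 13).
  i = 2 (α = 11): (11−2)(11−4)(11−12)(11−10) = 9·7·(−1)·1 = −63 ≡ 2, so v_2 = 2^{−1} = 7 (mod 13).
  i = 3 (α = 4): (4−2)(4−11)(4−12)(4−10) = 2·(−7)·(−8)·(−6) = −672 ≡ 4, so v_3 = 4^{−1} = 10 (mod 13).
  i = 4 (α = 12): (12−2)(12−11)(12−4)(12−10) = 10·1·8·2 = 160 ≡ 4, so v_4 = 4^{−1} = 10 (mod 13).
  i = 5 (α = 10): (10−2)(10−11)(10−4)(10−12) = 8·(−1)·6·(−2) = 96 ≡ 5, so v_5 = 5^{−1} = 8 (mod 13).
  v = [4, 7, 10, 10, 8].
Step 2: syndromes of r = [12, 5, 9, 10, 1] (all sums mod 13).
  S_0 = Σ v_i r_i = 4·12 + 7·5 + 10·9 + 10·10 + 8·1 = 281 ≡ 8.
  S_1 = Σ v_i α_i r_i = 4·2·12 + 7·11·5 + 10·4·9 + 10·12·10 + 8·10·1 = 2121 ≡ 2.
  α_i^2 mod 13 = [4, 4, 3, 1, 9].
  S_2 = Σ v_i α_i^2 r_i = 4·4·12 + 7·4·5 + 10·3·9 + 10·1·10 + 8·9·1 = 774 ≡ 7.
  S = (8, 2, 7) ≠ 0, so r is not a codeword (an error is present).
Step 3: locate the error. For a single error e at position i, S_ℓ = v_i·e·α_i^ℓ, so α_err = S_1/S_0.
  S_0^{−1} = 8^{−1} = 5 (mod 13), so α_err = 2·5 = 10 ≡ 10 = α_5. Error position i = 5.
  Consistency check: S_2/S_1 = 7·7 = 49 ≡ 10 = α_err ✓ (single-error assumption holds).
Step 4: error magnitude e = S_0/v_5 = S_0·∏_{j≠5}(α_5 − α_j) = 8·5 = 40 ≡ 1 (mod 13).
Step 5: correct position 5: c_5 = r_5 − e = 1 − 1 ≡ 0 (mod 13). Hence c = [12, 5, 9, 10, 0].
  Check: interpolating c through the α_i gives m(x) = 2 + 5·x (degree < 2) with m(α_i) = c_i for every i, so c is indeed a codeword.


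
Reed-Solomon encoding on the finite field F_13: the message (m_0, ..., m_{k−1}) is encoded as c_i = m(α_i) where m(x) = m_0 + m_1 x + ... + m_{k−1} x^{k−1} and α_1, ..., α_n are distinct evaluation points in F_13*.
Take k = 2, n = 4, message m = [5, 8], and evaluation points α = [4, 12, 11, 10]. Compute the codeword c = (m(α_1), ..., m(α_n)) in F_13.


c = [11, 10, 2, 7]

Message polynomial: m(x) = 5 + 8·x (mod 13).
For each evaluation point α_i, compute m(α_i) mod 13:
  α_1 = 4: Horner steps 8 → 11, so m(4) = 11.
  α_2 = 12: Horner steps 8 → 10, so m(12) = 10.
  α_3 = 11: Horner steps 8 → 2, so m(11) = 2.
  α_4 = 10: Horner steps 8 → 7, so m(10) = 7.
Codeword c = [11, 10, 2, 7] ∈ F_13^4.


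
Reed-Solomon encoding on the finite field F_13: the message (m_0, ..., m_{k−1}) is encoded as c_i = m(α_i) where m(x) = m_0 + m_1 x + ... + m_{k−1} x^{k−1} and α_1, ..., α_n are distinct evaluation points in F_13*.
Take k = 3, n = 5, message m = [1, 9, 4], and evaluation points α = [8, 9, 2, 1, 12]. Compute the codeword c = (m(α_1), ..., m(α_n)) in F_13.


c = [4, 3, 9, 1, 9]

Message polynomial: m(x) = 1 + 9·x + 4·x^2 (mod 13).
For each evaluation point α_i, compute m(α_i) mod 13:
  α_1 = 8: Horner steps 4 → 2 → 4, so m(8) = 4.
  α_2 = 9: Horner steps 4 → 6 → 3, so m(9) = 3.
  α_3 = 2: Horner steps 4 → 4 → 9, so m(2) = 9.
  α_4 = 1: Horner steps 4 → 0 → 1, so m(1) = 1.
  α_5 = 12: Horner steps 4 → 5 → 9, so m(12) = 9.
Codeword c = [4, 3, 9, 1, 9] ∈ F_13^5.


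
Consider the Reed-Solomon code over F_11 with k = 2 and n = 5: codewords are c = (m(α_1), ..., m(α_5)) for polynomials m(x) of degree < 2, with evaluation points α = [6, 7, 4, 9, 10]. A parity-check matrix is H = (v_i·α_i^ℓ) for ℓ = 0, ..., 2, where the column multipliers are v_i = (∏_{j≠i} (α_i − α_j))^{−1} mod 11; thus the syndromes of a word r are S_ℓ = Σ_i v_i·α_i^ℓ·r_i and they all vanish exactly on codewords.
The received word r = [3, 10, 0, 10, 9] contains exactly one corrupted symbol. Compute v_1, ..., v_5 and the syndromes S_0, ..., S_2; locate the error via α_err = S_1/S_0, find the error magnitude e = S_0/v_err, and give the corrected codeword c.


S = (10, 2, 7), error at position 4, error magnitude e = 8, c = [3, 10, 0, 2, 9].

Step 1: column multipliers v_i = (∏_{j≠i}(α_i − α_j))^{−1} mod 11.
  i = 1 (α = 6): (6−7)(6−4)(6−9)(6−10) = (−1)·2·(−3)·(−4) = −24 ≡ 9, so v_1 = 9^{−1} = 5 (mod 11).
  i = 2 (α = 7): (7−6)(7−4)(7−9)(7−10) = 1·3·(−2)·(−3) = 18 ≡ 7, so v_2 = 7^{−1} = 8 (mod 11).
  i = 3 (α = 4): (4−6)(4−7)(4−9)(4−10) = (−2)·(−3)·(−5)·(−6) = 180 ≡ 4, so v_3 = 4^{−1} = 3 (mod 11).
  i = 4 (α = 9): (9−6)(9−7)(9−4)(9−10) = 3·2·5·(−1) = −30 ≡ 3, so v_4 = 3^{−1} = 4 (mod 11).
  i = 5 (α = 10): (10−6)(10−7)(10−4)(10−9) = 4·3·6·1 = 72 ≡ 6, so v_5 = 6^{−1} = 2 (mod 11).
  v = [5, 8, 3, 4, 2].
Step 2: syndromes of r = [3, 10, 0, 10, 9] (all sums mod 11).
  S_0 = Σ v_i r_i = 5·3 + 8·10 + 3·0 + 4·10 + 2·9 = 153 ≡ 10.
  S_1 = Σ v_i α_i r_i = 5·6·3 + 8·7·10 + 3·4·0 + 4·9·10 + 2·10·9 = 1190 ≡ 2.
  α_i^2 mod 11 = [3, 5, 5, 4, 1].
  S_2 = Σ v_i α_i^2 r_i = 5·3·3 + 8·5·10 + 3·5·0 + 4·4·10 + 2·1·9 = 623 ≡ 7.
  S = (10, 2, 7) ≠ 0, so r is not a codeword (an error is present).
Step 3: locate the error. For a single error e at position i, S_ℓ = v_i·e·α_i^ℓ, so α_err = S_1/S_0.
  S_0^{−1} = 10^{−1} = 10 (mod 11), so α_err = 2·10 = 20 ≡ 9 = α_4. Error position i = 4.
  Consistency check: S_2/S_1 = 7·6 = 42 ≡ 9 = α_err ✓ (single-error assumption holds).
Step 4: error magnitude e = S_0/v_4 = S_0·∏_{j≠4}(α_4 − α_j) = 10·3 = 30 ≡ 8 (mod 11).
Step 5: correct position 4: c_4 = r_4 − e = 10 − 8 ≡ 2 (mod 11). Hence c = [3, 10, 0, 2, 9].
  Check: interpolating c through the α_i gives m(x) = 5 + 7·x (degree < 2) with m(α_i) = c_i for every i, so c is indeed a codeword.


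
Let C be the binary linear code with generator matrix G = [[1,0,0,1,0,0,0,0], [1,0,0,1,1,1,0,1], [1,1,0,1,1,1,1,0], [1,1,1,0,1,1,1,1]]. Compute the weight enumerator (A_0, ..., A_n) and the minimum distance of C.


Weight distribution: A_0 = 1, A_2 = 1, A_3 = 4, A_4 = 5, A_5 = 2, A_6 = 1, A_7 = 2. Minimum distance d = 2.

Enumerate all 2^4 = 16 messages m ∈ F_2^4.
For each, compute codeword c = mG in F_2^8, then tally its weight.
  m = 0000 → c = 00000000, weight = 0.
  m = 1000 → c = 10010000, weight = 2.
  m = 0100 → c = 10011101, weight = 5.
  m = 1100 → c = 00001101, weight = 3.
  m = 0010 → c = 11011110, weight = 6.
  m = 1010 → c = 01001110, weight = 4.
  m = 0110 → c = 01000011, weight = 3.
  m = 1110 → c = 11010011, weight = 5.
  m = 0001 → c = 11101111, weight = 7.
  m = 1001 → c = 01111111, weight = 7.
  m = 0101 → c = 01110010, weight = 4.
  m = 1101 → c = 11100010, weight = 4.
  m = 0011 → c = 00110001, weight = 3.
  m = 1011 → c = 10100001, weight = 3.
  m = 0111 → c = 10101100, weight = 4.
  m = 1111 → c = 00111100, weight = 4.
Tally weights:
  weight 0: 1 codewords.
  weight 2: 1 codewords.
  weight 3: 4 codewords.
  weight 4: 5 codewords.
  weight 5: 2 codewords.
  weight 6: 1 codewords.
  weight 7: 2 codewords.
Minimum distance d = smallest w > 0 with A_w > 0 = 2.
Sanity: Σ A_w = 16 = 2^4 = 16 ✓.


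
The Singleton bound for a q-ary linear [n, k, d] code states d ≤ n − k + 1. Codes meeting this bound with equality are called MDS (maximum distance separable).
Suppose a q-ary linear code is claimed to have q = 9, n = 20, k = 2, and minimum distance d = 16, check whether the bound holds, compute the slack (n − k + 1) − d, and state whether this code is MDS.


Singleton RHS = n − k + 1 = 19, slack = 3, bound satisfied, not MDS.

Singleton bound: d ≤ n − k + 1.
Here n = 20, k = 2, so n − k + 1 = 19.
Given d = 16, check d ≤ 19: YES.
Slack = (n − k + 1) − d = 3.
The code is NOT MDS (slack = 3 > 0).
Description: the claimed parameters are [20, 2, 16]_9; such a code would be non-MDS.


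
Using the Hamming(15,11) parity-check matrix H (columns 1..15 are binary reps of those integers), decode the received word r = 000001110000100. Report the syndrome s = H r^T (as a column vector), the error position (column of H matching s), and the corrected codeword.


s = (0, 1, 0, 0)^T, error position = 4, corrected codeword c = 000101110000100

Compute s = H r^T mod 2 one row at a time:
  s_1 = 1 + 0 + 0 + 0 + 0 + 1 + 0 + 0 = 2 ≡ 0 (mod 2).
  s_2 = 0 + 0 + 1 + 1 + 0 + 1 + 0 + 0 = 3 ≡ 1 (mod 2).
  s_3 = 0 + 0 + 1 + 1 + 0 + 0 + 0 + 0 = 2 ≡ 0 (mod 2).
  s_4 = 0 + 0 + 0 + 1 + 0 + 0 + 1 + 0 = 2 ≡ 0 (mod 2).
s = (0, 1, 0, 0)^T — this equals column 4 of H (binary 0100), so error is at position 4.
Correct: flip bit 4 of r = 000001110000100 to get c = 000101110000100.


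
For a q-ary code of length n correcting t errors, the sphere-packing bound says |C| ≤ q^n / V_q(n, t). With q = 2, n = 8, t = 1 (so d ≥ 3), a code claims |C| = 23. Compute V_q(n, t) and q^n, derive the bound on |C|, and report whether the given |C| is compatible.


V_q(n, t) = 9, q^n = 256, Hamming bound = 28, |C| = 23 ≤ bound (satisfied).

Step 1: Compute V_q(n, t) = Σ_{j=0}^1 C(n, j) (q−1)^j.
  j = 0: C(8,0)·(1)^0 = 1·1 = 1.
  j = 1: C(8,1)·(1)^1 = 8·1 = 8.
  V_q(n, t) = 1 + 8 = 9.
Step 2: q^n = 2^8 = 256.
Step 3: Hamming bound ⌊q^n / V_q(n,t)⌋ = ⌊256/9⌋ = 28.
Step 4: Compare |C| = 23 to 28: satisfied.
The claimed |C| lies below the Hamming bound.


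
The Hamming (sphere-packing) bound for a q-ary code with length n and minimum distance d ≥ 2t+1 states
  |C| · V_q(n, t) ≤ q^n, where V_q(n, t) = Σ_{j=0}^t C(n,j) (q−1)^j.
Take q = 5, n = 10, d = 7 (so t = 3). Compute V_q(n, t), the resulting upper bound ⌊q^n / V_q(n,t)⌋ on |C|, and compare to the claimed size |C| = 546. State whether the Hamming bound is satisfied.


V_q(n, t) = 8441, q^n = 9765625, Hamming bound = 1156, |C| = 546 ≤ bound (satisfied).

Step 1: Compute V_q(n, t) = Σ_{j=0}^3 C(n, j) (q−1)^j.
  j = 0: C(10,0)·(4)^0 = 1·1 = 1.
  j = 1: C(10,1)·(4)^1 = 10·4 = 40.
  j = 2: C(10,2)·(4)^2 = 45·16 = 720.
  j = 3: C(10,3)·(4)^3 = 120·64 = 7680.
  V_q(n, t) = 1 + 40 + 720 + 7680 = 8441.
Step 2: q^n = 5^10 = 9765625.
Step 3: Hamming bound ⌊q^n / V_q(n,t)⌋ = ⌊9765625/8441⌋ = 1156.
Step 4: Compare |C| = 546 to 1156: satisfied.
The claimed |C| lies below the Hamming bound.


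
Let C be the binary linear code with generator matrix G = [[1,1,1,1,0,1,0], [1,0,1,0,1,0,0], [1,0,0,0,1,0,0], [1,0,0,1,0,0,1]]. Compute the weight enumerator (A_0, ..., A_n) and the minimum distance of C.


Weight distribution: A_0 = 1, A_1 = 1, A_2 = 1, A_3 = 4, A_4 = 5, A_5 = 3, A_6 = 1. Minimum distance d = 1.

Enumerate all 2^4 = 16 messages m ∈ F_2^4.
For each, compute codeword c = mG in F_2^7, then tally its weight.
  m = 0000 → c = 0000000, weight = 0.
  m = 1000 → c = 1111010, weight = 5.
  m = 0100 → c = 1010100, weight = 3.
  m = 1100 → c = 0101110, weight = 4.
  m = 0010 → c = 1000100, weight = 2.
  m = 1010 → c = 0111110, weight = 5.
  m = 0110 → c = 0010000, weight = 1.
  m = 1110 → c = 1101010, weight = 4.
  m = 0001 → c = 1001001, weight = 3.
  m = 1001 → c = 0110011, weight = 4.
  m = 0101 → c = 0011101, weight = 4.
  m = 1101 → c = 1100111, weight = 5.
  m = 0011 → c = 0001101, weight = 3.
  m = 1011 → c = 1110111, weight = 6.
  m = 0111 → c = 1011001, weight = 4.
  m = 1111 → c = 0100011, weight = 3.
Tally weights:
  weight 0: 1 codewords.
  weight 1: 1 codewords.
  weight 2: 1 codewords.
  weight 3: 4 codewords.
  weight 4: 5 codewords.
  weight 5: 3 codewords.
  weight 6: 1 codewords.
Minimum distance d = smallest w > 0 with A_w > 0 = 1.
Sanity: Σ A_w = 16 = 2^4 = 16 ✓.


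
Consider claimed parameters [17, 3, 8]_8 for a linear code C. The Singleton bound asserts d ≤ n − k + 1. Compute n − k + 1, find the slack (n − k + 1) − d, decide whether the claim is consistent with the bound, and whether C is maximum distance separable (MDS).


Singleton RHS = n − k + 1 = 15, slack = 7, bound satisfied, not MDS.

Singleton bound: d ≤ n − k + 1.
Here n = 17, k = 3, so n − k + 1 = 15.
Given d = 8, check d ≤ 15: YES.
Slack = (n − k + 1) − d = 7.
The code is NOT MDS (slack = 7 > 0).
Description: the claimed parameters are [17, 3, 8]_8; such a code would be non-MDS.


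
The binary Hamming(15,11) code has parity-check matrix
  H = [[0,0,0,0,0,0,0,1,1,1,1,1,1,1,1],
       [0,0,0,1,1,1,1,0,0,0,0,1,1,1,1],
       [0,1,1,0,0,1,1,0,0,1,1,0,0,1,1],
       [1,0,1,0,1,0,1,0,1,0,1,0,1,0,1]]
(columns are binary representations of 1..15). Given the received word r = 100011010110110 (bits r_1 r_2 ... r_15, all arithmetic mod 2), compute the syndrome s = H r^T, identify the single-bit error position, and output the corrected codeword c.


s = (1, 0, 0, 0)^T, error position = 8, corrected codeword c = 100011000110110

Compute s = H r^T mod 2 one row at a time:
  s_1 = 1 + 0 + 1 + 1 + 0 + 1 + 1 + 0 = 5 ≡ 1 (mod 2).
  s_2 = 0 + 1 + 1 + 0 + 0 + 1 + 1 + 0 = 4 ≡ 0 (mod 2).
  s_3 = 0 + 0 + 1 + 0 + 1 + 1 + 1 + 0 = 4 ≡ 0 (mod 2).
  s_4 = 1 + 0 + 1 + 0 + 0 + 1 + 1 + 0 = 4 ≡ 0 (mod 2).
s = (1, 0, 0, 0)^T — this equals column 8 of H (binary 1000), so error is at position 8.
Correct: flip bit 8 of r = 100011010110110 to get c = 100011000110110.
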